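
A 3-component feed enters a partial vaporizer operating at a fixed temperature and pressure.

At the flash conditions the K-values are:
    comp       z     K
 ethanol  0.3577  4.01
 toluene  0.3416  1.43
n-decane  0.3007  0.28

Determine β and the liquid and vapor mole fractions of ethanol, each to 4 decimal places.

Rachford–Rice: g(β) = Σ zᵢ(Kᵢ−1)/(1+β(Kᵢ−1)) = 0.
Check two-phase: ΣzᵢKᵢ = 2.0071 > 1 and Σzᵢ/Kᵢ = 1.4020 > 1, so g(0) = 1.0071 > 0 and g(1) = -0.4020 < 0.
Newton–Raphson from β = 0.5:
  β = 0.5000: g = 0.21242, g' = -0.9398 → β = 0.7260
  β = 0.7260: g = -0.00368, g' = -1.0404 → β = 0.7225
Converged at β = 0.7225.
Compositions from xᵢ = zᵢ/(1+β(Kᵢ−1)), yᵢ = Kᵢxᵢ:
  ethanol: x = 0.1127, y = 0.4518
  toluene: x = 0.2606, y = 0.3727
  n-decane: x = 0.6267, y = 0.1755

β = 0.7225, x_ethanol = 0.1127, y_ethanol = 0.4518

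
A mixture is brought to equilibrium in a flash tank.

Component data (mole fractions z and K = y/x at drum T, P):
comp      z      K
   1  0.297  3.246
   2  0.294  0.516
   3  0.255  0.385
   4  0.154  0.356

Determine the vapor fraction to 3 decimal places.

Newton iteration, ψ⁰ = 0.5:
  ψ = 0.500: g = -0.2463, g' = -0.792 → ψ = 0.189
  ψ = 0.189: g = 0.0211, g' = -1.028 → ψ = 0.210
Converged at ψ = 0.210.

ψ = 0.210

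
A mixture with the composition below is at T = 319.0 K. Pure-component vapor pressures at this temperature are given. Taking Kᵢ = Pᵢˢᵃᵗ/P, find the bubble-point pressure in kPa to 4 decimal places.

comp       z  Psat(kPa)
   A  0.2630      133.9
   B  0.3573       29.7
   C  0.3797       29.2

Pbub = 56.9148 kPa

At the bubble point ψ → 0, so ΣzᵢKᵢ = 1 with Kᵢ = Pᵢˢᵃᵗ/P ⇒ P = ΣzᵢPᵢˢᵃᵗ.
P = 0.2630·133.9 + 0.3573·29.7 + 0.3797·29.2 = 56.9148 kPa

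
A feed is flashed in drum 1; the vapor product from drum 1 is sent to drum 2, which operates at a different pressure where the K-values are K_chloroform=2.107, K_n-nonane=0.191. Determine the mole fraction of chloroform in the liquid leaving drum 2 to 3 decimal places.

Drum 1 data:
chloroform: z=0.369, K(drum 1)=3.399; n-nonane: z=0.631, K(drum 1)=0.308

Drum 1:
Newton–Raphson from ψ₁ = 0.5:
  ψ₁ = 0.500: g = -0.2652, g' = -1.145 → ψ₁ = 0.268
  ψ₁ = 0.268: g = 0.0022, g' = -1.241 → ψ₁ = 0.270
Converged at ψ₁ = 0.270.
Drum-1 compositions:
  chloroform: x = 0.224, y = 0.761
  n-nonane: x = 0.776, y = 0.239
Drum-2 feed = drum-1 vapor: z₂ = (0.7610, 0.2390).
Drum 2:
Material balance + equilibrium reduce to Σ zᵢ(Kᵢ−1)/(1+ψ₂(Kᵢ−1)) = 0.
Check two-phase: ΣzᵢKᵢ = 1.649 > 1 and Σzᵢ/Kᵢ = 1.613 > 1, so g(0) = 0.649 > 0 and g(1) = -0.613 < 0.
Newton–Raphson from ψ₂ = 0.5:
  ψ₂ = 0.500: g = 0.2175, g' = -0.828 → ψ₂ = 0.763
  ψ₂ = 0.763: g = -0.0484, g' = -1.341 → ψ₂ = 0.727
  ψ₂ = 0.727: g = -0.0025, g' = -1.208 → ψ₂ = 0.725
Converged at ψ₂ = 0.725.
  chloroform: x = 0.422, y = 0.890
  n-nonane: x = 0.578, y = 0.110

x_chloroform (drum 2) = 0.422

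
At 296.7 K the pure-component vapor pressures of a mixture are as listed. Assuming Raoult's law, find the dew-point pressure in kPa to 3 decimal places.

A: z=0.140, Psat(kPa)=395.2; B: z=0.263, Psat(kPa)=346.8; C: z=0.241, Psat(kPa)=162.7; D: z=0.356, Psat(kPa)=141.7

At the dew point ψ → 1, so Σzᵢ/Kᵢ = 1 with Kᵢ = Pᵢˢᵃᵗ/P ⇒ 1/P = Σzᵢ/Pᵢˢᵃᵗ.
1/P = 0.140/395.2 + 0.263/346.8 + 0.241/162.7 + 0.356/141.7 = 0.005106 ⇒ P = 195.840 kPa

Pdew = 195.840 kPa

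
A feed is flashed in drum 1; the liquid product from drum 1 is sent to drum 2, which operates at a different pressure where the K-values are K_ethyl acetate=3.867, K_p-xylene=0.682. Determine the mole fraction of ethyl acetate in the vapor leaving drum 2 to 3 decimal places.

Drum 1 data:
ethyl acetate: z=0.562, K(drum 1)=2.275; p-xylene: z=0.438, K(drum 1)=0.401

Drum 1:
Rachford–Rice: g(ψ₁) = Σ zᵢ(Kᵢ−1)/(1+ψ₁(Kᵢ−1)) = 0.
Feasibility: ΣzᵢKᵢ = 1.454, Σzᵢ/Kᵢ = 1.339 — both > 1, two phases present.
Binary case is linear: z₁(K₁−1)(1+ψ₁(K₂−1)) + z₂(K₂−1)(1+ψ₁(K₁−1)) = 0
⇒ ψ₁ = [z₁(K₁−1)+z₂(K₂−1)] / [−(K₁−1)(K₂−1)] = 0.4542/0.7637 = 0.595
Drum-1 compositions:
  ethyl acetate: x = 0.320, y = 0.727
  p-xylene: x = 0.680, y = 0.273
Drum-2 feed = drum-1 liquid: z₂ = (0.3196, 0.6804).
Drum 2:
Newton–Raphson from ψ₂ = 0.34:
  ψ₂ = 0.340: g = 0.2215, g' = -0.760 → ψ₂ = 0.631
  ψ₂ = 0.631: g = 0.0554, g' = -0.440 → ψ₂ = 0.757
  ψ₂ = 0.757: g = 0.0040, g' = -0.381 → ψ₂ = 0.768
Converged at ψ₂ = 0.768.
  ethyl acetate: x = 0.100, y = 0.386
  p-xylene: x = 0.900, y = 0.614

y_ethyl acetate (drum 2) = 0.386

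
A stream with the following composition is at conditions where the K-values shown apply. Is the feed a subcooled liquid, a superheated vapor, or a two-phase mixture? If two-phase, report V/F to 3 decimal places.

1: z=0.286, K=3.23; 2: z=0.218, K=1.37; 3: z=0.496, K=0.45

two-phase, V/F = 0.489

ΣzᵢKᵢ = 1.446; Σzᵢ/Kᵢ = 1.350.
Both exceed 1, so a two-phase solution exists.
Iterate (Newton) starting at ψ = 0.61:
  ψ = 0.610: g = -0.0745, g' = -0.615 → ψ = 0.489
Converged at ψ = 0.489.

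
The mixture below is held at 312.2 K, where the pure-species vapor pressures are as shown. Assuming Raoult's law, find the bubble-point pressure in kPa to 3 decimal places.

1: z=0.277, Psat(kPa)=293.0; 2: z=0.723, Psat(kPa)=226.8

Pbub = 245.137 kPa

At the bubble point ψ → 0, so ΣzᵢKᵢ = 1 with Kᵢ = Pᵢˢᵃᵗ/P ⇒ P = ΣzᵢPᵢˢᵃᵗ.
P = 0.277·293.0 + 0.723·226.8 = 245.137 kPa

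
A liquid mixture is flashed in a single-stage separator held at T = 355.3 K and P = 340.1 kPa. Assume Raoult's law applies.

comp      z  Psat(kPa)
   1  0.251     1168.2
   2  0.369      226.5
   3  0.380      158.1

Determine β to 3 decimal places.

β = 0.264

Raoult's law: Kᵢ = Pᵢˢᵃᵗ/P = Pᵢˢᵃᵗ/340.1.
  K_1 = 1168.2/340.1 = 3.43487, K_2 = 226.5/340.1 = 0.66598, K_3 = 158.1/340.1 = 0.46486
Let β = V/F and solve Σ zᵢ(Kᵢ−1)/(1+β(Kᵢ−1)) = 0.
g(0) = ΣzᵢKᵢ − 1 = 0.285 and g(1) = 1 − Σzᵢ/Kᵢ = -0.445, so a root lies in (0, 1).
Newton iteration, β⁰ = 0.5:
  β = 0.500: g = -0.1500, g' = -0.565 → β = 0.234
  β = 0.234: g = 0.0228, g' = -0.794 → β = 0.263
  β = 0.263: g = 0.0007, g' = -0.750 → β = 0.264
Converged at β = 0.264.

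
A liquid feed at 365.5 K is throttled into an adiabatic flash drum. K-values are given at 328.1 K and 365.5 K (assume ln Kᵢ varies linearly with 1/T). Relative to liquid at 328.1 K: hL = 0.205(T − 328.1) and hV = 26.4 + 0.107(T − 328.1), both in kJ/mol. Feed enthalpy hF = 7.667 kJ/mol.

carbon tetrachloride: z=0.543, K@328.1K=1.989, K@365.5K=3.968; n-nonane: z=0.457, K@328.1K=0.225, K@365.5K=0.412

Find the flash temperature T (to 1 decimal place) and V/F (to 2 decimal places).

T = 329.9 K, V/F = 0.28

Adiabatic flash: solve Rachford–Rice at each trial T, then check hF = ψ·hV(T) + (1−ψ)·hL(T).
  T = 328.1 K: K = (1.989, 0.225), RR gives ψ = 0.239, H_out = 6.298 kJ/mol
  T = 365.5 K: K = (3.968, 0.412), RR gives ψ = 0.769, H_out = 25.161 kJ/mol
  T = 346.8 K: K = (2.862, 0.309), RR gives ψ = 0.541, H_out = 17.123 kJ/mol
  T = 337.5 K: K = (2.400, 0.265), RR gives ψ = 0.413, H_out = 12.442 kJ/mol
  T = 332.8 K: K = (2.188, 0.245), RR gives ψ = 0.334, H_out = 9.630 kJ/mol
  T = 330.5 K: K = (2.089, 0.235), RR gives ψ = 0.290, H_out = 8.080 kJ/mol
Linear interpolation between T = 328.1 (H_out = 6.298) and T = 330.5 (H_out = 8.080) on hF = 7.667 gives T ≈ 329.9 K, at which ψ = 0.28.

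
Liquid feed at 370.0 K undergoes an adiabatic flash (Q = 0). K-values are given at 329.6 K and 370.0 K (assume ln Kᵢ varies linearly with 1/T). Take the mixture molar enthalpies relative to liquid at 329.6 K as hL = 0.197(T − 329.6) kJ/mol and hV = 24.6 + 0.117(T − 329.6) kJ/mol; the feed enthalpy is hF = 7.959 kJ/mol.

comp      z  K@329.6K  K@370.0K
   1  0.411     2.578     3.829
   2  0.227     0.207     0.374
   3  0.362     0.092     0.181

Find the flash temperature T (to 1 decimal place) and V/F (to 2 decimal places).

Adiabatic flash: solve Rachford–Rice at each trial T, then check hF = ψ·hV(T) + (1−ψ)·hL(T).
  T = 329.6 K: K = (2.578, 0.207, 0.092), RR gives ψ = 0.102, H_out = 2.520 kJ/mol
  T = 370.0 K: K = (3.829, 0.374, 0.181), RR gives ψ = 0.341, H_out = 15.242 kJ/mol
  T = 349.8 K: K = (3.178, 0.283, 0.132), RR gives ψ = 0.236, H_out = 9.403 kJ/mol
  T = 339.7 K: K = (2.871, 0.243, 0.111), RR gives ψ = 0.175, H_out = 6.154 kJ/mol
  T = 344.8 K: K = (3.024, 0.263, 0.121), RR gives ψ = 0.207, H_out = 7.832 kJ/mol
  T = 347.3 K: K = (3.101, 0.273, 0.126), RR gives ψ = 0.222, H_out = 8.626 kJ/mol
  T = 346.1 K: K = (3.064, 0.268, 0.124), RR gives ψ = 0.215, H_out = 8.247 kJ/mol
Linear interpolation between T = 344.8 (H_out = 7.832) and T = 346.1 (H_out = 8.247) on hF = 7.959 gives T ≈ 345.2 K, at which ψ = 0.21.

T = 345.2 K, V/F = 0.21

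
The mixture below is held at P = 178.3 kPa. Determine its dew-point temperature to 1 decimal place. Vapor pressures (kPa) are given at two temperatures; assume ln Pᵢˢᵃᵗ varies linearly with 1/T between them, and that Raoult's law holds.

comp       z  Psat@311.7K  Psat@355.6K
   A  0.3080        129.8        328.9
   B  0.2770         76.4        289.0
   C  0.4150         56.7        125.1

Dew-point temperature: Σzᵢ·P/Pᵢˢᵃᵗ(T) = 1. Interpolate ln Pᵢˢᵃᵗ = aᵢ + bᵢ/T.
  T = 311.7 K: ΣzᵢP/Pᵢˢᵃᵗ = 2.3746
  T = 355.6 K: ΣzᵢP/Pᵢˢᵃᵗ = 0.9293
  T = 333.6 K: ΣzᵢP/Pᵢˢᵃᵗ = 1.4335
  T = 344.6 K: ΣzᵢP/Pᵢˢᵃᵗ = 1.1449
  T = 350.1 K: ΣzᵢP/Pᵢˢᵃᵗ = 1.0295
  T = 352.9 K: ΣzᵢP/Pᵢˢᵃᵗ = 0.9768
  T = 351.5 K: ΣzᵢP/Pᵢˢᵃᵗ = 1.0027
Interpolating between 351.5 K and 352.9 K gives T ≈ 351.6 K.

T = 351.6 K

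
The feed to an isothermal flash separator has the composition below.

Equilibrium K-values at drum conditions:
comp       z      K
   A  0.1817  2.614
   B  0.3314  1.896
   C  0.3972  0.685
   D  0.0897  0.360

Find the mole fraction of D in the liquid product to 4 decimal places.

Rachford–Rice: g(ψ) = Σ zᵢ(Kᵢ−1)/(1+ψ(Kᵢ−1)) = 0.
g(0) = ΣzᵢKᵢ − 1 = 0.4077 and g(1) = 1 − Σzᵢ/Kᵢ = -0.0733, so a root lies in (0, 1).
Iterate (Newton) starting at ψ = 0.5:
  ψ = 0.5000: g = 0.13443, g' = -0.4068 → ψ = 0.8304
  ψ = 0.8304: g = 0.00360, g' = -0.4135 → ψ = 0.8391
Converged at ψ = 0.8391.
Compositions from xᵢ = zᵢ/(1+ψ(Kᵢ−1)), yᵢ = Kᵢxᵢ:
  A: x = 0.0772, y = 0.2017
  B: x = 0.1892, y = 0.3587
  C: x = 0.5399, y = 0.3698
  D: x = 0.1937, y = 0.0697

x_D = 0.1937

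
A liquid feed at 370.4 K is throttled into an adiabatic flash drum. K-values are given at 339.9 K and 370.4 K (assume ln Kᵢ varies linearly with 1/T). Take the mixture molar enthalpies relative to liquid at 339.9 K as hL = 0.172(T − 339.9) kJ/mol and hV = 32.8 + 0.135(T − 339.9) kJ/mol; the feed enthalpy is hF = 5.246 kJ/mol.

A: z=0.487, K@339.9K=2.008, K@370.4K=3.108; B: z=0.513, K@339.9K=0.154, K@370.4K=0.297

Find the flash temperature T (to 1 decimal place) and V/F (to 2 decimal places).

Adiabatic flash: solve Rachford–Rice at each trial T, then check hF = ψ·hV(T) + (1−ψ)·hL(T).
  T = 339.9 K: K = (2.008, 0.154), RR gives ψ = 0.067, H_out = 2.188 kJ/mol
  T = 370.4 K: K = (3.108, 0.297), RR gives ψ = 0.449, H_out = 19.479 kJ/mol
  T = 355.1 K: K = (2.520, 0.217), RR gives ψ = 0.284, H_out = 11.776 kJ/mol
  T = 347.5 K: K = (2.255, 0.183), RR gives ψ = 0.188, H_out = 7.407 kJ/mol
  T = 343.7 K: K = (2.129, 0.168), RR gives ψ = 0.131, H_out = 4.939 kJ/mol
  T = 345.6 K: K = (2.192, 0.176), RR gives ψ = 0.160, H_out = 6.203 kJ/mol
Linear interpolation between T = 343.7 (H_out = 4.939) and T = 345.6 (H_out = 6.203) on hF = 5.246 gives T ≈ 344.2 K, at which ψ = 0.14.

T = 344.2 K, V/F = 0.14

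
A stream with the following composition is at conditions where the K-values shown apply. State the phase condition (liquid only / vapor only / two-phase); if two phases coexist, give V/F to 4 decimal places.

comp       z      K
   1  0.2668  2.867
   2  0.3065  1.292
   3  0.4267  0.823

vapor only

ΣzᵢKᵢ = 1.5121; Σzᵢ/Kᵢ = 0.8488.
Since Σzᵢ/Kᵢ < 1 the mixture is above its dew point — single vapor phase.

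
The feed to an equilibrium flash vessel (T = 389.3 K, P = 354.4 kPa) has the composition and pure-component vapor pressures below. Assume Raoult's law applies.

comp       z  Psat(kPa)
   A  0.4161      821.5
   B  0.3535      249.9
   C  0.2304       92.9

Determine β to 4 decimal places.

Raoult's law: Kᵢ = Pᵢˢᵃᵗ/P = Pᵢˢᵃᵗ/354.4.
  K_A = 821.5/354.4 = 2.318002, K_B = 249.9/354.4 = 0.705135, K_C = 92.9/354.4 = 0.262133
Material balance + equilibrium reduce to Σ zᵢ(Kᵢ−1)/(1+β(Kᵢ−1)) = 0.
Check two-phase: ΣzᵢKᵢ = 1.2742 > 1 and Σzᵢ/Kᵢ = 1.5598 > 1, so g(0) = 0.2742 > 0 and g(1) = -0.5598 < 0.
Newton iteration, β⁰ = 0.5:
  β = 0.5000: g = -0.06108, g' = -0.6199 → β = 0.4015
  β = 0.4015: g = -0.00115, g' = -0.6019 → β = 0.3996
Converged at β = 0.3996.

β = 0.3996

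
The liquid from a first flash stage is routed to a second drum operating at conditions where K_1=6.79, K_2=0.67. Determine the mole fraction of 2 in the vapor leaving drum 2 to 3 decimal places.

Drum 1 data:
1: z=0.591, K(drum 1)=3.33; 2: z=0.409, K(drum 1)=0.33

Drum 1:
Material balance + equilibrium reduce to Σ zᵢ(Kᵢ−1)/(1+ψ₁(Kᵢ−1)) = 0.
Check two-phase: ΣzᵢKᵢ = 2.103 > 1 and Σzᵢ/Kᵢ = 1.417 > 1, so g(0) = 1.103 > 0 and g(1) = -0.417 < 0.
Iterate (Newton) starting at ψ₁ = 0.67:
  ψ₁ = 0.670: g = 0.0404, g' = -1.094 → ψ₁ = 0.707
Converged at ψ₁ = 0.707.
Drum-1 compositions:
  1: x = 0.223, y = 0.744
  2: x = 0.777, y = 0.256
Drum-2 feed = drum-1 liquid: z₂ = (0.2233, 0.7767).
Drum 2:
Material balance + equilibrium reduce to Σ zᵢ(Kᵢ−1)/(1+ψ₂(Kᵢ−1)) = 0.
Check two-phase: ΣzᵢKᵢ = 2.037 > 1 and Σzᵢ/Kᵢ = 1.192 > 1, so g(0) = 1.037 > 0 and g(1) = -0.192 < 0.
Newton–Raphson from ψ₂ = 0.43:
  ψ₂ = 0.430: g = 0.0719, g' = -0.730 → ψ₂ = 0.528
  ψ₂ = 0.528: g = 0.0081, g' = -0.578 → ψ₂ = 0.542
  ψ₂ = 0.542: g = 0.0001, g' = -0.562 → ψ₂ = 0.543
Converged at ψ₂ = 0.543.
  1: x = 0.054, y = 0.366
  2: x = 0.946, y = 0.634

y_2 (drum 2) = 0.634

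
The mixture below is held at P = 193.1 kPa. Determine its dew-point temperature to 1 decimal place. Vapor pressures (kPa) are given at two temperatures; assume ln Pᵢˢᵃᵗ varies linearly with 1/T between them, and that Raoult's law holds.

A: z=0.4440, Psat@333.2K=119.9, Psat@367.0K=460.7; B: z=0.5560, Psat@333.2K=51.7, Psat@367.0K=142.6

T = 364.8 K

Dew-point temperature: Σzᵢ·P/Pᵢˢᵃᵗ(T) = 1. Interpolate ln Pᵢˢᵃᵗ = aᵢ + bᵢ/T.
  T = 333.2 K: ΣzᵢP/Pᵢˢᵃᵗ = 2.7917
  T = 367.0 K: ΣzᵢP/Pᵢˢᵃᵗ = 0.9390
  T = 350.1 K: ΣzᵢP/Pᵢˢᵃᵗ = 1.5733
  T = 358.6 K: ΣzᵢP/Pᵢˢᵃᵗ = 1.2056
  T = 362.8 K: ΣzᵢP/Pᵢˢᵃᵗ = 1.0623
  T = 364.9 K: ΣzᵢP/Pᵢˢᵃᵗ = 0.9984
Interpolating between 362.8 K and 364.9 K gives T ≈ 364.8 K.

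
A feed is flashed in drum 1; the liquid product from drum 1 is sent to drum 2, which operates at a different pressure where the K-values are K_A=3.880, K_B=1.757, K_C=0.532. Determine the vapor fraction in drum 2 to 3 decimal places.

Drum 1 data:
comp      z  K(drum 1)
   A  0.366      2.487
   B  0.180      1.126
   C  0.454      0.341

Drum 1:
Newton iteration, ψ₁⁰ = 0.59:
  ψ₁ = 0.590: g = -0.1785, g' = -0.760 → ψ₁ = 0.355
  ψ₁ = 0.355: g = -0.0127, g' = -0.685 → ψ₁ = 0.337
Converged at ψ₁ = 0.337.
Drum-1 compositions:
  A: x = 0.244, y = 0.607
  B: x = 0.173, y = 0.194
  C: x = 0.583, y = 0.199
Drum-2 feed = drum-1 liquid: z₂ = (0.2439, 0.1727, 0.5834).
Drum 2:
Let ψ₂ = V/F and solve Σ zᵢ(Kᵢ−1)/(1+ψ₂(Kᵢ−1)) = 0.
g(0) = ΣzᵢKᵢ − 1 = 0.560 and g(1) = 1 − Σzᵢ/Kᵢ = -0.258, so a root lies in (0, 1).
Newton–Raphson from ψ₂ = 0.43:
  ψ₂ = 0.430: g = 0.0706, g' = -0.660 → ψ₂ = 0.537
  ψ₂ = 0.537: g = 0.0041, g' = -0.590 → ψ₂ = 0.544
Converged at ψ₂ = 0.544.
  A: x = 0.095, y = 0.369
  B: x = 0.122, y = 0.215
  C: x = 0.783, y = 0.416

V/F (drum 2) = 0.544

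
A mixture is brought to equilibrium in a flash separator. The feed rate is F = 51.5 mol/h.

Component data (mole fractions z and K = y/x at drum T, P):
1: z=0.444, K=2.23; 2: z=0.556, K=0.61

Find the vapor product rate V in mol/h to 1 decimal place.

V = 35.4 mol/h

Rachford–Rice: g(V/F) = Σ zᵢ(Kᵢ−1)/(1+V/F(Kᵢ−1)) = 0.
g(0) = ΣzᵢKᵢ − 1 = 0.329 and g(1) = 1 − Σzᵢ/Kᵢ = -0.111, so a root lies in (0, 1).
Binary case is linear: z₁(K₁−1)(1+V/F(K₂−1)) + z₂(K₂−1)(1+V/F(K₁−1)) = 0
⇒ V/F = [z₁(K₁−1)+z₂(K₂−1)] / [−(K₁−1)(K₂−1)] = 0.3293/0.4797 = 0.686
Then V = V/F·F = 0.6864·51.5 = 35.4 mol/h and L = F − V = 16.1 mol/h.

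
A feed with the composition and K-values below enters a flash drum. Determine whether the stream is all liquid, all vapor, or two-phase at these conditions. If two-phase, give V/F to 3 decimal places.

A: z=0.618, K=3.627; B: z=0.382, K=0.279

two-phase, V/F = 0.712

ΣzᵢKᵢ = 2.348; Σzᵢ/Kᵢ = 1.540.
Both exceed 1, so a two-phase solution exists.
Rachford–Rice: g(ψ) = Σ zᵢ(Kᵢ−1)/(1+ψ(Kᵢ−1)) = 0.
Newton–Raphson from ψ = 0.62:
  ψ = 0.620: g = 0.1195, g' = -1.267 → ψ = 0.714
  ψ = 0.714: g = -0.0036, g' = -1.360 → ψ = 0.712
Converged at ψ = 0.712.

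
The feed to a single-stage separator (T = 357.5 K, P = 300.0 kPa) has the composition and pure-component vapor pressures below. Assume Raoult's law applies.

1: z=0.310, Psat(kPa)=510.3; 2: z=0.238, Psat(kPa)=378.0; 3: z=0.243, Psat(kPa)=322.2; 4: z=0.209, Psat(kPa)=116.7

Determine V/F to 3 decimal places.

Raoult's law: Kᵢ = Pᵢˢᵃᵗ/P = Pᵢˢᵃᵗ/300.0.
  K_1 = 510.3/300.0 = 1.70100, K_2 = 378.0/300.0 = 1.26000, K_3 = 322.2/300.0 = 1.07400, K_4 = 116.7/300.0 = 0.38900
Rachford–Rice: g(V/F) = Σ zᵢ(Kᵢ−1)/(1+V/F(Kᵢ−1)) = 0.
g(0) = ΣzᵢKᵢ − 1 = 0.169 and g(1) = 1 − Σzᵢ/Kᵢ = -0.135, so a root lies in (0, 1).
Newton iteration, V/F⁰ = 0.5:
  V/F = 0.500: g = 0.0491, g' = -0.259 → V/F = 0.690
  V/F = 0.690: g = -0.0046, g' = -0.315 → V/F = 0.675
Converged at V/F = 0.675.

V/F = 0.675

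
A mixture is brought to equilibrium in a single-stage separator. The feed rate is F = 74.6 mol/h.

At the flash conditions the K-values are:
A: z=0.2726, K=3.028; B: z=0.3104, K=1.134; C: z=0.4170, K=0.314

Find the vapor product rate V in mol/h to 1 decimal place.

V = 24.7 mol/h

Rachford–Rice: g(ψ) = Σ zᵢ(Kᵢ−1)/(1+ψ(Kᵢ−1)) = 0.
Check two-phase: ΣzᵢKᵢ = 1.3084 > 1 and Σzᵢ/Kᵢ = 1.6918 > 1, so g(0) = 0.3084 > 0 and g(1) = -0.6918 < 0.
Newton iteration, ψ⁰ = 0.5:
  ψ = 0.5000: g = -0.12193, g' = -0.7359 → ψ = 0.3343
  ψ = 0.3343: g = -0.00192, g' = -0.7337 → ψ = 0.3317
Converged at ψ = 0.3317.
Then V = ψ·F = 0.3317·74.6 = 24.7 mol/h and L = F − V = 49.9 mol/h.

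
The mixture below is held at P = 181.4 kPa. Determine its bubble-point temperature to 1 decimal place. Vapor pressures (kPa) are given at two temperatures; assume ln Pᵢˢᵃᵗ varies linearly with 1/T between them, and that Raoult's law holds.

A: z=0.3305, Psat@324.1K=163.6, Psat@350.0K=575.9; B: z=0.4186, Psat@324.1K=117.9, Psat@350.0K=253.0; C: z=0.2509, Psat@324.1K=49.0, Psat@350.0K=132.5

Bubble-point temperature: ΣzᵢPᵢˢᵃᵗ(T) = P. Interpolate ln Pᵢˢᵃᵗ = aᵢ + bᵢ/T.
  T = 324.1 K: ΣzᵢPᵢˢᵃᵗ = 115.72 kPa
  T = 350.0 K: ΣzᵢPᵢˢᵃᵗ = 329.49 kPa
  T = 337.1 K: ΣzᵢPᵢˢᵃᵗ = 198.30 kPa
  T = 330.6 K: ΣzᵢPᵢˢᵃᵗ = 152.01 kPa
  T = 333.9 K: ΣzᵢPᵢˢᵃᵗ = 174.12 kPa
  T = 335.5 K: ΣzᵢPᵢˢᵃᵗ = 185.86 kPa
Interpolating between 333.9 K and 335.5 K gives T ≈ 334.9 K.

T = 334.9 K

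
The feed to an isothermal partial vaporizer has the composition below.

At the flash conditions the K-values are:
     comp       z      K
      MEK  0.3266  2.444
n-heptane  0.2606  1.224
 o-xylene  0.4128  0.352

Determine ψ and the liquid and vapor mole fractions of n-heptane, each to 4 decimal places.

Rachford–Rice: g(ψ) = Σ zᵢ(Kᵢ−1)/(1+ψ(Kᵢ−1)) = 0.
Feasibility: ΣzᵢKᵢ = 1.2625, Σzᵢ/Kᵢ = 1.5193 — both > 1, two phases present.
Newton–Raphson from ψ = 0.5:
  ψ = 0.5000: g = -0.06933, g' = -0.6195 → ψ = 0.3881
  ψ = 0.3881: g = -0.00142, g' = -0.6001 → ψ = 0.3857
Converged at ψ = 0.3857.
Compositions from xᵢ = zᵢ/(1+ψ(Kᵢ−1)), yᵢ = Kᵢxᵢ:
  MEK: x = 0.2098, y = 0.5127
  n-heptane: x = 0.2399, y = 0.2936
  o-xylene: x = 0.5504, y = 0.1937

ψ = 0.3857, x_n-heptane = 0.2399, y_n-heptane = 0.2936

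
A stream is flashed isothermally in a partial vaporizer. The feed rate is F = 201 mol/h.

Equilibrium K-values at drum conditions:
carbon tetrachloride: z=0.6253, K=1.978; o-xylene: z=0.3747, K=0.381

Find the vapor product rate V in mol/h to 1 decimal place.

Rachford–Rice: g(ψ) = Σ zᵢ(Kᵢ−1)/(1+ψ(Kᵢ−1)) = 0.
g(0) = ΣzᵢKᵢ − 1 = 0.3796 and g(1) = 1 − Σzᵢ/Kᵢ = -0.2996, so a root lies in (0, 1).
Newton iteration, ψ⁰ = 0.36:
  ψ = 0.3600: g = 0.15385, g' = -0.5649 → ψ = 0.6324
  ψ = 0.6324: g = -0.00327, g' = -0.6160 → ψ = 0.6271
  ψ = 0.6271: g = -0.00001, g' = -0.6133 → ψ = 0.6270
Converged at ψ = 0.6270.
Then V = ψ·F = 0.6270·201 = 126.0 mol/h and L = F − V = 75.0 mol/h.

V = 126.0 mol/h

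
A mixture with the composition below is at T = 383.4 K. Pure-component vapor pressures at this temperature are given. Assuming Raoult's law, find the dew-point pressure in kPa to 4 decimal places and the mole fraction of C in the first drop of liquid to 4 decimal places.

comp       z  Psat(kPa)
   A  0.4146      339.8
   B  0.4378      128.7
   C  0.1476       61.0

Pdew = 142.0150 kPa, x_C = 0.3436

At the dew point ψ → 1, so Σzᵢ/Kᵢ = 1 with Kᵢ = Pᵢˢᵃᵗ/P ⇒ 1/P = Σzᵢ/Pᵢˢᵃᵗ.
1/P = 0.4146/339.8 + 0.4378/128.7 + 0.1476/61.0 = 0.0070415 ⇒ P = 142.0150 kPa
xᵢ = zᵢP/Pᵢˢᵃᵗ ⇒ x_C = 0.1476·142.0150/61.0 = 0.3436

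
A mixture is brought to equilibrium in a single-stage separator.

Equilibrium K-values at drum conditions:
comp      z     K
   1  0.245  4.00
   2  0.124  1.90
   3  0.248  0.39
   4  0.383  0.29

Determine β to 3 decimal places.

β = 0.252

Rachford–Rice: g(β) = Σ zᵢ(Kᵢ−1)/(1+β(Kᵢ−1)) = 0.
g(0) = ΣzᵢKᵢ − 1 = 0.423 and g(1) = 1 − Σzᵢ/Kᵢ = -1.083, so a root lies in (0, 1).
Newton iteration, β⁰ = 0.31:
  β = 0.310: g = -0.0671, g' = -1.111 → β = 0.250
  β = 0.250: g = 0.0025, g' = -1.202 → β = 0.252
Converged at β = 0.252.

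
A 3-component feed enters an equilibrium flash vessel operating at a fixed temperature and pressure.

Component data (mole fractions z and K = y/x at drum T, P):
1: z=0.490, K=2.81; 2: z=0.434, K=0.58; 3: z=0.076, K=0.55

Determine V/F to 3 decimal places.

V/F = 0.872

Rachford–Rice: g(V/F) = Σ zᵢ(Kᵢ−1)/(1+V/F(Kᵢ−1)) = 0.
g(0) = ΣzᵢKᵢ − 1 = 0.670 and g(1) = 1 − Σzᵢ/Kᵢ = -0.061, so a root lies in (0, 1).
Iterate (Newton) starting at V/F = 0.44:
  V/F = 0.440: g = 0.2275, g' = -0.637 → V/F = 0.797
  V/F = 0.797: g = 0.0356, g' = -0.479 → V/F = 0.872
Converged at V/F = 0.872.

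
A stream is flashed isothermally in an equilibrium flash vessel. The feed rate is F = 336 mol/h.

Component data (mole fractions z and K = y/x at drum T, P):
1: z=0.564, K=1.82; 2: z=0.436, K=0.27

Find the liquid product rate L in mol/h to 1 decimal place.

L = 255.1 mol/h

Material balance + equilibrium reduce to Σ zᵢ(Kᵢ−1)/(1+ψ(Kᵢ−1)) = 0.
Feasibility: ΣzᵢKᵢ = 1.144, Σzᵢ/Kᵢ = 1.925 — both > 1, two phases present.
Binary case is linear: z₁(K₁−1)(1+ψ(K₂−1)) + z₂(K₂−1)(1+ψ(K₁−1)) = 0
⇒ ψ = [z₁(K₁−1)+z₂(K₂−1)] / [−(K₁−1)(K₂−1)] = 0.1442/0.5986 = 0.241
Then V = ψ·F = 0.2409·336 = 80.9 mol/h and L = F − V = 255.1 mol/h.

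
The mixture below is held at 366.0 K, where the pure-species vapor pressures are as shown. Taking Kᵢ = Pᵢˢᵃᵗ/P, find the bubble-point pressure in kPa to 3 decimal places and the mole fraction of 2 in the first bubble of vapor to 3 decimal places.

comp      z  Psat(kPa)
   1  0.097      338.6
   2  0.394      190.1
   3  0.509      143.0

Pbub = 180.531 kPa, y_2 = 0.415

At the bubble point ψ → 0, so ΣzᵢKᵢ = 1 with Kᵢ = Pᵢˢᵃᵗ/P ⇒ P = ΣzᵢPᵢˢᵃᵗ.
P = 0.097·338.6 + 0.394·190.1 + 0.509·143.0 = 180.531 kPa
yᵢ = zᵢPᵢˢᵃᵗ/P ⇒ y_2 = 0.394·190.1/180.531 = 0.415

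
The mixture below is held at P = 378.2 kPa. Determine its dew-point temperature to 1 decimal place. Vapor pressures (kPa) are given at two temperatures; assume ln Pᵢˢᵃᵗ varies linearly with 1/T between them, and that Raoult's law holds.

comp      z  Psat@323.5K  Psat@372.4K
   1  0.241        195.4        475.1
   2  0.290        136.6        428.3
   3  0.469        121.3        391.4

Dew-point temperature: Σzᵢ·P/Pᵢˢᵃᵗ(T) = 1. Interpolate ln Pᵢˢᵃᵗ = aᵢ + bᵢ/T.
  T = 323.5 K: ΣzᵢP/Pᵢˢᵃᵗ = 2.7317
  T = 372.4 K: ΣzᵢP/Pᵢˢᵃᵗ = 0.9011
  T = 347.9 K: ΣzᵢP/Pᵢˢᵃᵗ = 1.5085
  T = 360.1 K: ΣzᵢP/Pᵢˢᵃᵗ = 1.1566
  T = 366.2 K: ΣzᵢP/Pᵢˢᵃᵗ = 1.0197
  T = 369.3 K: ΣzᵢP/Pᵢˢᵃᵗ = 0.9580
  T = 367.8 K: ΣzᵢP/Pᵢˢᵃᵗ = 0.9873
Interpolating between 366.2 K and 367.8 K gives T ≈ 367.2 K.

T = 367.2 K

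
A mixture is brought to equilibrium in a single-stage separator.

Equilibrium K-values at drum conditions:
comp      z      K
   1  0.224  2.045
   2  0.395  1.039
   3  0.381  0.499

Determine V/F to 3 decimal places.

Material balance + equilibrium reduce to Σ zᵢ(Kᵢ−1)/(1+V/F(Kᵢ−1)) = 0.
Feasibility: ΣzᵢKᵢ = 1.059, Σzᵢ/Kᵢ = 1.253 — both > 1, two phases present.
Iterate (Newton) starting at V/F = 0.5:
  V/F = 0.500: g = -0.0858, g' = -0.276 → V/F = 0.189
Converged at V/F = 0.189.

V/F = 0.189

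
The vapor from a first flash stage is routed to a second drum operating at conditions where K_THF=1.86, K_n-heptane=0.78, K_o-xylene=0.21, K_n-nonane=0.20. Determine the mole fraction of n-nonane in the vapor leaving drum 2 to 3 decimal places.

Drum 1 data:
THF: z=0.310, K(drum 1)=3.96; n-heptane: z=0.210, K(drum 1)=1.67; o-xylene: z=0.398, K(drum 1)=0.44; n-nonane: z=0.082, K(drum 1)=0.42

y_n-nonane (drum 2) = 0.012

Drum 1:
Iterate (Newton) starting at ψ₁ = 0.5:
  ψ₁ = 0.500: g = 0.0989, g' = -0.790 → ψ₁ = 0.625
  ψ₁ = 0.625: g = 0.0035, g' = -0.745 → ψ₁ = 0.630
Converged at ψ₁ = 0.630.
Drum-1 compositions:
  THF: x = 0.108, y = 0.429
  n-heptane: x = 0.148, y = 0.247
  o-xylene: x = 0.615, y = 0.271
  n-nonane: x = 0.129, y = 0.054
Drum-2 feed = drum-1 vapor: z₂ = (0.4286, 0.2466, 0.2706, 0.0543).
Drum 2:
Rachford–Rice: g(ψ₂) = Σ zᵢ(Kᵢ−1)/(1+ψ₂(Kᵢ−1)) = 0.
Feasibility: ΣzᵢKᵢ = 1.057, Σzᵢ/Kᵢ = 2.106 — both > 1, two phases present.
Newton iteration, ψ₂⁰ = 0.63:
  ψ₂ = 0.630: g = -0.3370, g' = -0.960 → ψ₂ = 0.279
  ψ₂ = 0.279: g = -0.0906, g' = -0.555 → ψ₂ = 0.116
  ψ₂ = 0.116: g = -0.0036, g' = -0.521 → ψ₂ = 0.109
Converged at ψ₂ = 0.109.
  THF: x = 0.392, y = 0.729
  n-heptane: x = 0.253, y = 0.197
  o-xylene: x = 0.296, y = 0.062
  n-nonane: x = 0.059, y = 0.012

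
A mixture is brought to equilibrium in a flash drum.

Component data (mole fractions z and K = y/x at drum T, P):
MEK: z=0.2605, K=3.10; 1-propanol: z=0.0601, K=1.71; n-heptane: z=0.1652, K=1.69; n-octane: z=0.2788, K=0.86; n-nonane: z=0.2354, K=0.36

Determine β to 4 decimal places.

Newton iteration, β⁰ = 0.63:
  β = 0.6300: g = 0.04918, g' = -0.5428 → β = 0.7206
  β = 0.7206: g = -0.00099, g' = -0.5691 → β = 0.7189
Converged at β = 0.7189.

β = 0.7189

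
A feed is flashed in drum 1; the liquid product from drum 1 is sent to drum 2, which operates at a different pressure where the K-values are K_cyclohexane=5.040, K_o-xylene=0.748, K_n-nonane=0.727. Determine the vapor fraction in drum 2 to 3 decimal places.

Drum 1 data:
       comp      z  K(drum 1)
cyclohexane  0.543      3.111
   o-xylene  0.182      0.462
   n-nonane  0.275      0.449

Drum 1:
Rachford–Rice: g(ψ₁) = Σ zᵢ(Kᵢ−1)/(1+ψ₁(Kᵢ−1)) = 0.
Check two-phase: ΣzᵢKᵢ = 1.897 > 1 and Σzᵢ/Kᵢ = 1.181 > 1, so g(0) = 0.897 > 0 and g(1) = -0.181 < 0.
Iterate (Newton) starting at ψ₁ = 0.43:
  ψ₁ = 0.430: g = 0.2749, g' = -0.897 → ψ₁ = 0.736
  ψ₁ = 0.736: g = 0.0316, g' = -0.752 → ψ₁ = 0.778
Converged at ψ₁ = 0.778.
Drum-1 compositions:
  cyclohexane: x = 0.205, y = 0.639
  o-xylene: x = 0.313, y = 0.145
  n-nonane: x = 0.481, y = 0.216
Drum-2 feed = drum-1 liquid: z₂ = (0.2055, 0.3131, 0.4815).
Drum 2:
Material balance + equilibrium reduce to Σ zᵢ(Kᵢ−1)/(1+ψ₂(Kᵢ−1)) = 0.
Feasibility: ΣzᵢKᵢ = 1.620, Σzᵢ/Kᵢ = 1.122 — both > 1, two phases present.
Iterate (Newton) starting at ψ₂ = 0.5:
  ψ₂ = 0.500: g = 0.0324, g' = -0.442 → ψ₂ = 0.573
  ψ₂ = 0.573: g = 0.0023, g' = -0.383 → ψ₂ = 0.579
Converged at ψ₂ = 0.579.
  cyclohexane: x = 0.062, y = 0.310
  o-xylene: x = 0.367, y = 0.274
  n-nonane: x = 0.572, y = 0.416

V/F (drum 2) = 0.579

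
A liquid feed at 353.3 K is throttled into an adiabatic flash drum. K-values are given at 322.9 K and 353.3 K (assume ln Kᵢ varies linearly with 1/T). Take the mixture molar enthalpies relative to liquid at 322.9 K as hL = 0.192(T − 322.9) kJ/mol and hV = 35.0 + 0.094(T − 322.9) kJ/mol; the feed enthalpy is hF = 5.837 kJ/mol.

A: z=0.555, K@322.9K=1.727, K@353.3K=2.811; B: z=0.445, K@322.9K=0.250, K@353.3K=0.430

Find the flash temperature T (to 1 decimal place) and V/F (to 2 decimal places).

Adiabatic flash: solve Rachford–Rice at each trial T, then check hF = ψ·hV(T) + (1−ψ)·hL(T).
  T = 322.9 K: K = (1.727, 0.250), RR gives ψ = 0.128, H_out = 4.476 kJ/mol
  T = 353.3 K: K = (2.811, 0.430), RR gives ψ = 0.728, H_out = 29.147 kJ/mol
  T = 338.1 K: K = (2.228, 0.332), RR gives ψ = 0.468, H_out = 18.608 kJ/mol
  T = 330.5 K: K = (1.967, 0.289), RR gives ψ = 0.320, H_out = 12.437 kJ/mol
  T = 326.7 K: K = (1.845, 0.269), RR gives ψ = 0.232, H_out = 8.775 kJ/mol
  T = 324.8 K: K = (1.785, 0.259), RR gives ψ = 0.183, H_out = 6.722 kJ/mol
  T = 323.9 K: K = (1.757, 0.255), RR gives ψ = 0.157, H_out = 5.685 kJ/mol
Linear interpolation between T = 323.9 (H_out = 5.685) and T = 324.8 (H_out = 6.722) on hF = 5.837 gives T ≈ 324.0 K, at which ψ = 0.16.

T = 324.0 K, V/F = 0.16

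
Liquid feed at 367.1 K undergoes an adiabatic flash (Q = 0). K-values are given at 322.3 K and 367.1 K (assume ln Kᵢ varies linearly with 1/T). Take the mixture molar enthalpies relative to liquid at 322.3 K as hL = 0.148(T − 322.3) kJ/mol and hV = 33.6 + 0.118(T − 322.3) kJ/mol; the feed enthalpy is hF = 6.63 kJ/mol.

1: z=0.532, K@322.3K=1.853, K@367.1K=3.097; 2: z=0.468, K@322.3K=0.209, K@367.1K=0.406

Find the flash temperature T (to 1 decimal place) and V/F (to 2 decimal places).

Adiabatic flash: solve Rachford–Rice at each trial T, then check hF = ψ·hV(T) + (1−ψ)·hL(T).
  T = 322.3 K: K = (1.853, 0.209), RR gives ψ = 0.124, H_out = 4.164 kJ/mol
  T = 367.1 K: K = (3.097, 0.406), RR gives ψ = 0.672, H_out = 28.321 kJ/mol
  T = 344.7 K: K = (2.436, 0.298), RR gives ψ = 0.432, H_out = 17.524 kJ/mol
  T = 333.5 K: K = (2.134, 0.251), RR gives ψ = 0.298, H_out = 11.557 kJ/mol
  T = 327.9 K: K = (1.991, 0.229), RR gives ψ = 0.218, H_out = 8.121 kJ/mol
  T = 325.1 K: K = (1.921, 0.219), RR gives ψ = 0.173, H_out = 6.222 kJ/mol
  T = 326.5 K: K = (1.956, 0.224), RR gives ψ = 0.196, H_out = 7.189 kJ/mol
Linear interpolation between T = 325.1 (H_out = 6.222) and T = 326.5 (H_out = 7.189) on hF = 6.63 gives T ≈ 325.7 K, at which ψ = 0.18.

T = 325.7 K, V/F = 0.18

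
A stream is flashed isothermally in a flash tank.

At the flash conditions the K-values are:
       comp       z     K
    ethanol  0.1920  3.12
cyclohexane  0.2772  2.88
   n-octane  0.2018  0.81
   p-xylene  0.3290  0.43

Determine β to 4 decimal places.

Let β = V/F and solve Σ zᵢ(Kᵢ−1)/(1+β(Kᵢ−1)) = 0.
Feasibility: ΣzᵢKᵢ = 1.7023, Σzᵢ/Kᵢ = 1.1720 — both > 1, two phases present.
Newton iteration, β⁰ = 0.44:
  β = 0.4400: g = 0.20366, g' = -0.7236 → β = 0.7215
  β = 0.7215: g = 0.01913, g' = -0.6295 → β = 0.7519
  β = 0.7519: g = -0.00006, g' = -0.6337 → β = 0.7518
Converged at β = 0.7518.

β = 0.7518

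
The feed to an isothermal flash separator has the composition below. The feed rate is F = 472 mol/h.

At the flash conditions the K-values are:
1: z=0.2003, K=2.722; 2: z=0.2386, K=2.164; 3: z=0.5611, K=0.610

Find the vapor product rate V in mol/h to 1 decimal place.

Iterate (Newton) starting at ψ = 0.5:
  ψ = 0.5000: g = 0.08906, g' = -0.4324 → ψ = 0.7060
  ψ = 0.7060: g = 0.00615, g' = -0.3809 → ψ = 0.7221
  ψ = 0.7221: g = 0.00002, g' = -0.3788 → ψ = 0.7222
Converged at ψ = 0.7222.
Then V = ψ·F = 0.7222·472 = 340.9 mol/h and L = F − V = 131.1 mol/h.

V = 340.9 mol/h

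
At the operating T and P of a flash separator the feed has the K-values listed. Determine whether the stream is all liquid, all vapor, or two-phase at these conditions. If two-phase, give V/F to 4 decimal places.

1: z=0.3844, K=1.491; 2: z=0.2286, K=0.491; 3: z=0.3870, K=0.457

all liquid

ΣzᵢKᵢ = 0.8622; Σzᵢ/Kᵢ = 1.5702.
Since ΣzᵢKᵢ < 1 the mixture is below its bubble point — single liquid phase.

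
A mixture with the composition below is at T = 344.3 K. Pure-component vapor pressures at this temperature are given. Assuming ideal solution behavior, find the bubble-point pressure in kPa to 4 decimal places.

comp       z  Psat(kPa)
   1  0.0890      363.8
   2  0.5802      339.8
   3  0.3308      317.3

Pbub = 334.4930 kPa

At the bubble point ψ → 0, so ΣzᵢKᵢ = 1 with Kᵢ = Pᵢˢᵃᵗ/P ⇒ P = ΣzᵢPᵢˢᵃᵗ.
P = 0.0890·363.8 + 0.5802·339.8 + 0.3308·317.3 = 334.4930 kPa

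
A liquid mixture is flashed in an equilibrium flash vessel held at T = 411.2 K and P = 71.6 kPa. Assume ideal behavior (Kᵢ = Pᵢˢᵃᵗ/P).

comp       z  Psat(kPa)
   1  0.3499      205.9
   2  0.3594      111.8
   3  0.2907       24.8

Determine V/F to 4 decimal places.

Raoult's law: Kᵢ = Pᵢˢᵃᵗ/P = Pᵢˢᵃᵗ/71.6.
  K_1 = 205.9/71.6 = 2.875698, K_2 = 111.8/71.6 = 1.561453, K_3 = 24.8/71.6 = 0.346369
Newton iteration, V/F⁰ = 0.43:
  V/F = 0.4300: g = 0.26154, g' = -0.6910 → V/F = 0.8085
  V/F = 0.8085: g = -0.00337, g' = -0.8066 → V/F = 0.8043
Converged at V/F = 0.8043.

V/F = 0.8043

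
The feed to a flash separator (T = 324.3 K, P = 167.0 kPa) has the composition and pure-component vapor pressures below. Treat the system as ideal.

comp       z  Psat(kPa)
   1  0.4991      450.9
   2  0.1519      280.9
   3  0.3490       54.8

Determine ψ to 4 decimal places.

ψ = 0.7165

Raoult's law: Kᵢ = Pᵢˢᵃᵗ/P = Pᵢˢᵃᵗ/167.0.
  K_1 = 450.9/167.0 = 2.700000, K_2 = 280.9/167.0 = 1.682036, K_3 = 54.8/167.0 = 0.328144
Newton iteration, ψ⁰ = 0.5:
  ψ = 0.5000: g = 0.18280, g' = -0.8180 → ψ = 0.7235
  ψ = 0.7235: g = -0.00638, g' = -0.9182 → ψ = 0.7165
Converged at ψ = 0.7165.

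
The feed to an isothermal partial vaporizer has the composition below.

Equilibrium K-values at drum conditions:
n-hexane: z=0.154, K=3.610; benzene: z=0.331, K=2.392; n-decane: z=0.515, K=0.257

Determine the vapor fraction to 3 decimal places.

ψ = 0.353

Rachford–Rice: g(ψ) = Σ zᵢ(Kᵢ−1)/(1+ψ(Kᵢ−1)) = 0.
g(0) = ΣzᵢKᵢ − 1 = 0.480 and g(1) = 1 − Σzᵢ/Kᵢ = -1.185, so a root lies in (0, 1).
Newton–Raphson from ψ = 0.5:
  ψ = 0.500: g = -0.1628, g' = -1.140 → ψ = 0.357
  ψ = 0.357: g = -0.0052, g' = -1.094 → ψ = 0.353
Converged at ψ = 0.353.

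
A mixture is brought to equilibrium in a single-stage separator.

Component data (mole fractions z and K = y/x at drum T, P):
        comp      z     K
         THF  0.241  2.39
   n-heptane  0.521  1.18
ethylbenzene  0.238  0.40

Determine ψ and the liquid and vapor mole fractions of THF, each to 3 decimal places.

Rachford–Rice: g(ψ) = Σ zᵢ(Kᵢ−1)/(1+ψ(Kᵢ−1)) = 0.
g(0) = ΣzᵢKᵢ − 1 = 0.286 and g(1) = 1 − Σzᵢ/Kᵢ = -0.137, so a root lies in (0, 1).
Newton–Raphson from ψ = 0.5:
  ψ = 0.500: g = 0.0797, g' = -0.351 → ψ = 0.727
  ψ = 0.727: g = -0.0037, g' = -0.398 → ψ = 0.718
Converged at ψ = 0.718.
Compositions from xᵢ = zᵢ/(1+ψ(Kᵢ−1)), yᵢ = Kᵢxᵢ:
  THF: x = 0.121, y = 0.288
  n-heptane: x = 0.461, y = 0.544
  ethylbenzene: x = 0.418, y = 0.167

ψ = 0.718, x_THF = 0.121, y_THF = 0.288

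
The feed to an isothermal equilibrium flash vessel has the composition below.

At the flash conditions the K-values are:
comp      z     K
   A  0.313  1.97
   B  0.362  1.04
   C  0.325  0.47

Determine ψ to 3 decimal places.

Let ψ = V/F and solve Σ zᵢ(Kᵢ−1)/(1+ψ(Kᵢ−1)) = 0.
g(0) = ΣzᵢKᵢ − 1 = 0.146 and g(1) = 1 − Σzᵢ/Kᵢ = -0.198, so a root lies in (0, 1).
Newton iteration, ψ⁰ = 0.7:
  ψ = 0.700: g = -0.0789, g' = -0.336 → ψ = 0.465
  ψ = 0.465: g = -0.0051, g' = -0.301 → ψ = 0.448
Converged at ψ = 0.448.

ψ = 0.448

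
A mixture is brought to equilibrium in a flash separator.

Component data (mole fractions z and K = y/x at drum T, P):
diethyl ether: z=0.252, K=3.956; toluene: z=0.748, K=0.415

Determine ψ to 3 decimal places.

Material balance + equilibrium reduce to Σ zᵢ(Kᵢ−1)/(1+ψ(Kᵢ−1)) = 0.
Check two-phase: ΣzᵢKᵢ = 1.307 > 1 and Σzᵢ/Kᵢ = 1.866 > 1, so g(0) = 0.307 > 0 and g(1) = -0.866 < 0.
Binary case is linear: z₁(K₁−1)(1+ψ(K₂−1)) + z₂(K₂−1)(1+ψ(K₁−1)) = 0
⇒ ψ = [z₁(K₁−1)+z₂(K₂−1)] / [−(K₁−1)(K₂−1)] = 0.3073/1.7293 = 0.178

ψ = 0.178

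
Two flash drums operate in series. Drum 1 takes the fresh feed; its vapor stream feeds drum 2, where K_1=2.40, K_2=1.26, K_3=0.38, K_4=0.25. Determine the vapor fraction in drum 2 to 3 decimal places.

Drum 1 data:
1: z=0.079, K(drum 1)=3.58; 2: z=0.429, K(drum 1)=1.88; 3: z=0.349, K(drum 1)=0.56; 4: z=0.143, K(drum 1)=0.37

Drum 1:
Rachford–Rice: g(ψ₁) = Σ zᵢ(Kᵢ−1)/(1+ψ₁(Kᵢ−1)) = 0.
Check two-phase: ΣzᵢKᵢ = 1.338 > 1 and Σzᵢ/Kᵢ = 1.260 > 1, so g(0) = 0.338 > 0 and g(1) = -0.260 < 0.
Newton iteration, ψ₁⁰ = 0.67:
  ψ₁ = 0.670: g = -0.0615, g' = -0.508 → ψ₁ = 0.549
  ψ₁ = 0.549: g = -0.0013, g' = -0.491 → ψ₁ = 0.546
Converged at ψ₁ = 0.546.
Drum-1 compositions:
  1: x = 0.033, y = 0.117
  2: x = 0.290, y = 0.545
  3: x = 0.459, y = 0.257
  4: x = 0.218, y = 0.081
Drum-2 feed = drum-1 vapor: z₂ = (0.1174, 0.5447, 0.2573, 0.0807).
Drum 2:
Let ψ₂ = V/F and solve Σ zᵢ(Kᵢ−1)/(1+ψ₂(Kᵢ−1)) = 0.
g(0) = ΣzᵢKᵢ − 1 = 0.086 and g(1) = 1 − Σzᵢ/Kᵢ = -0.481, so a root lies in (0, 1).
Iterate (Newton) starting at ψ₂ = 0.5:
  ψ₂ = 0.500: g = -0.1060, g' = -0.432 → ψ₂ = 0.255
  ψ₂ = 0.255: g = -0.0103, g' = -0.366 → ψ₂ = 0.227
Converged at ψ₂ = 0.227.
  1: x = 0.089, y = 0.214
  2: x = 0.514, y = 0.648
  3: x = 0.299, y = 0.114
  4: x = 0.097, y = 0.024

V/F (drum 2) = 0.227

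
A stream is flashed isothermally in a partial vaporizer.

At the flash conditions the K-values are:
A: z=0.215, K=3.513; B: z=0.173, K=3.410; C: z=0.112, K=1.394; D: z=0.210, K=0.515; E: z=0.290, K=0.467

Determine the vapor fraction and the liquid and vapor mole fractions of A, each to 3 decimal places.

ψ = 0.677, x_A = 0.080, y_A = 0.280

Material balance + equilibrium reduce to Σ zᵢ(Kᵢ−1)/(1+ψ(Kᵢ−1)) = 0.
Check two-phase: ΣzᵢKᵢ = 1.745 > 1 and Σzᵢ/Kᵢ = 1.221 > 1, so g(0) = 0.745 > 0 and g(1) = -0.221 < 0.
Newton iteration, ψ⁰ = 0.5:
  ψ = 0.500: g = 0.1202, g' = -0.725 → ψ = 0.666
  ψ = 0.666: g = 0.0071, g' = -0.655 → ψ = 0.677
Converged at ψ = 0.677.
Compositions from xᵢ = zᵢ/(1+ψ(Kᵢ−1)), yᵢ = Kᵢxᵢ:
  A: x = 0.080, y = 0.280
  B: x = 0.066, y = 0.224
  C: x = 0.088, y = 0.123
  D: x = 0.313, y = 0.161
  E: x = 0.454, y = 0.212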